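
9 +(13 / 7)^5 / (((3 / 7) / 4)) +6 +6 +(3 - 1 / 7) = 1657015 / 7203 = 230.05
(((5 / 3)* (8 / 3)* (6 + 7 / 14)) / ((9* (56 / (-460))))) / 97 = -14950 / 54999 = -0.27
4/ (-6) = -2/ 3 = -0.67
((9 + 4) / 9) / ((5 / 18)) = 26 / 5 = 5.20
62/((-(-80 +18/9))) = 31/39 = 0.79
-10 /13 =-0.77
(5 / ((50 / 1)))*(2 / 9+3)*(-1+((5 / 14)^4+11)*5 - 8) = 17112523 / 1152480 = 14.85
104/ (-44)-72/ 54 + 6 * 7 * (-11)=-15368/ 33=-465.70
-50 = -50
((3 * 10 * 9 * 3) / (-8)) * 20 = -2025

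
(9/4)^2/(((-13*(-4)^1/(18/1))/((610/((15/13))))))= 14823/16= 926.44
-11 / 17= -0.65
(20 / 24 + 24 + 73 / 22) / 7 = 929 / 231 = 4.02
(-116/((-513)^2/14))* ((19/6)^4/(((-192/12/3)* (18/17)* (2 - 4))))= -1245811/22674816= -0.05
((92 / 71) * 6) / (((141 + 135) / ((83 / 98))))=83 / 3479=0.02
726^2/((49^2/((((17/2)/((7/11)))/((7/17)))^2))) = 1331662916529/5764801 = 230998.94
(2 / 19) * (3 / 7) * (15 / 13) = 90 / 1729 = 0.05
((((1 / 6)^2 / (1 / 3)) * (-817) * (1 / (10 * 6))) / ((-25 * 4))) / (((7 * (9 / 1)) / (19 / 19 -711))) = -58007 / 453600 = -0.13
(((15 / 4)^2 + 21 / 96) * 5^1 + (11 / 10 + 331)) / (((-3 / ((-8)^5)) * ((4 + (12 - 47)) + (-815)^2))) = 1437184 / 216585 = 6.64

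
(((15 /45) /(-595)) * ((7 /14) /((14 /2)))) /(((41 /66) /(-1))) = 11 /170765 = 0.00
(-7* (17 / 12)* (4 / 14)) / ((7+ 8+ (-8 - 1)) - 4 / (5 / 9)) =85 / 36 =2.36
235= 235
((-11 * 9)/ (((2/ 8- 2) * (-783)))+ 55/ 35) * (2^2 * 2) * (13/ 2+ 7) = 32868/ 203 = 161.91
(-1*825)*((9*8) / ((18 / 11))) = -36300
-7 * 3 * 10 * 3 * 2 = -1260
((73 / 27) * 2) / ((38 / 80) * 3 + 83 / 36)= 5840 / 4029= 1.45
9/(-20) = -0.45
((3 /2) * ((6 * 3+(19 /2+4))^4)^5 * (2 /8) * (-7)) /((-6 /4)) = 6790613759064448017536784535660985607 /4194304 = 1619008483663665775665470000000.00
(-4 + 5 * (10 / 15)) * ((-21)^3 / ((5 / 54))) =333396 / 5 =66679.20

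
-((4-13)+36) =-27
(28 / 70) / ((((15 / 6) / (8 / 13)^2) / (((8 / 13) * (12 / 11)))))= 24576 / 604175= 0.04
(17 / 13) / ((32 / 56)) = 119 / 52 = 2.29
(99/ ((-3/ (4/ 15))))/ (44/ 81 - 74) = 1782/ 14875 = 0.12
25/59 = 0.42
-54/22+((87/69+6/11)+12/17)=248/4301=0.06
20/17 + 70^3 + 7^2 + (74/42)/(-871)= 106670422594/310947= 343050.17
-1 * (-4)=4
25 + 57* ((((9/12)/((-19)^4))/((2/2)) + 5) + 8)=21015985/27436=766.00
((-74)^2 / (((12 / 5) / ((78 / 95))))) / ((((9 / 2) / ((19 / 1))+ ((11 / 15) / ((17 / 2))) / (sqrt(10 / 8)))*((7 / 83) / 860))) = 14868809936370000 / 164776787-2166505465238400*sqrt(5) / 164776787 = 60835974.68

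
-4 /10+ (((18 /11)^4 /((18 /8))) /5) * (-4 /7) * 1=-391598 /512435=-0.76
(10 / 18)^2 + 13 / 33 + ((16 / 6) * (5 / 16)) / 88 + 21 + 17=551879 / 14256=38.71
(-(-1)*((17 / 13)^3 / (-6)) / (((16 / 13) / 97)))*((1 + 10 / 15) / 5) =-476561 / 48672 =-9.79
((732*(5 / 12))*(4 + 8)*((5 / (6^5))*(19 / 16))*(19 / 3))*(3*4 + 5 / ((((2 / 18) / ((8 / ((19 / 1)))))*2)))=492575 / 1296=380.07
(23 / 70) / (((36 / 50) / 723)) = 329.94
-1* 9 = -9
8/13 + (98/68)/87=24301/38454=0.63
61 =61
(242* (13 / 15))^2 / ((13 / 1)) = 761332 / 225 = 3383.70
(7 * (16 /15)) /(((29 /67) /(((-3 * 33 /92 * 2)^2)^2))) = 15017317623 /40576945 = 370.09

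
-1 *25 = -25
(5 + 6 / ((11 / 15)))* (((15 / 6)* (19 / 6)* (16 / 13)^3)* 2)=28211200 / 72501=389.11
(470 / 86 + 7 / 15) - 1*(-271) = 178621 / 645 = 276.93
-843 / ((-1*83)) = 843 / 83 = 10.16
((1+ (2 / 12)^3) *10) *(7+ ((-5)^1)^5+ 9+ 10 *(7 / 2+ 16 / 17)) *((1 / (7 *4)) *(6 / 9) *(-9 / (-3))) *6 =-1345865 / 102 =-13194.75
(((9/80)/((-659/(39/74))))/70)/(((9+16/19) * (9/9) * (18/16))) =-741/6383469400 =-0.00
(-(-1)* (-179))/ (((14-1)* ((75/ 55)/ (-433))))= 852577/ 195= 4372.19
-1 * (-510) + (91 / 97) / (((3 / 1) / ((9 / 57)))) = 940021 / 1843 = 510.05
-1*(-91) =91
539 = 539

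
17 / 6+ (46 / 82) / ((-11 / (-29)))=11669 / 2706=4.31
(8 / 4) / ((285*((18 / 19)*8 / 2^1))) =0.00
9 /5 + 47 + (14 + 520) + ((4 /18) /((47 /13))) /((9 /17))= 11095808 /19035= 582.92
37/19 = 1.95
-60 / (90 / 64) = -128 / 3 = -42.67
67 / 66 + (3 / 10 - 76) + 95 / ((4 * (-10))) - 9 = -113599 / 1320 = -86.06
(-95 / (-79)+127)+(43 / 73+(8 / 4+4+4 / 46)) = 17890423 / 132641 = 134.88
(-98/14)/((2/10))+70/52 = -33.65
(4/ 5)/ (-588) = -1/ 735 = -0.00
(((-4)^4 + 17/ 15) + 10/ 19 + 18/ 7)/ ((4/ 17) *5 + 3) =8825737/ 141645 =62.31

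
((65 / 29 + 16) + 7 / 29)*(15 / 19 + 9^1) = 99696 / 551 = 180.94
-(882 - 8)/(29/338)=-295412/29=-10186.62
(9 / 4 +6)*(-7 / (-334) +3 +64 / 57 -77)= -15257407 / 25384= -601.06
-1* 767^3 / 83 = -451217663 / 83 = -5436357.39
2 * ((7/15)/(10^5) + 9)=13500007/750000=18.00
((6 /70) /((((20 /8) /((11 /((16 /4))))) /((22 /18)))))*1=0.12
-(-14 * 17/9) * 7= 1666/9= 185.11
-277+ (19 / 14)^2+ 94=-35507 / 196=-181.16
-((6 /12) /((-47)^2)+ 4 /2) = -8837 /4418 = -2.00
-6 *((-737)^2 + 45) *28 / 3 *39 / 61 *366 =-7118276256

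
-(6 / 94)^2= -9 / 2209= -0.00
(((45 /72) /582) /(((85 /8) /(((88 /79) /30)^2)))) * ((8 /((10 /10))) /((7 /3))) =7744 /16208969175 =0.00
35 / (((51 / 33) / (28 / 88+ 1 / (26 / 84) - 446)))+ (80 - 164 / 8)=-2201318 / 221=-9960.71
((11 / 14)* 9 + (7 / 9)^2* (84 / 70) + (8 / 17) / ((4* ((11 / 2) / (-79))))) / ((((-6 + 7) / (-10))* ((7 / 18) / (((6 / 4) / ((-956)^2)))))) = -2158579 / 8374395568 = -0.00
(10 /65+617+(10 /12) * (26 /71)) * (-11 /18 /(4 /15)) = -11754490 /8307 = -1415.01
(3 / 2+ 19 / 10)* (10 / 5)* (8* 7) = 1904 / 5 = 380.80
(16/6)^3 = 512/27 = 18.96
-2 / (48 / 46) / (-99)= 23 / 1188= 0.02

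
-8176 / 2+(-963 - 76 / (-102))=-257563 / 51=-5050.25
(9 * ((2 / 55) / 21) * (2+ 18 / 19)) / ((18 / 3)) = 8 / 1045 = 0.01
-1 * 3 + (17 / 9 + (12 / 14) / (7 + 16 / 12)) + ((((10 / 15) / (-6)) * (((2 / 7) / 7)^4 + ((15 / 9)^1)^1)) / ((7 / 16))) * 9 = -43743367588 / 9079561575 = -4.82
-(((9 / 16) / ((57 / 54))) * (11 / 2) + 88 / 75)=-93577 / 22800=-4.10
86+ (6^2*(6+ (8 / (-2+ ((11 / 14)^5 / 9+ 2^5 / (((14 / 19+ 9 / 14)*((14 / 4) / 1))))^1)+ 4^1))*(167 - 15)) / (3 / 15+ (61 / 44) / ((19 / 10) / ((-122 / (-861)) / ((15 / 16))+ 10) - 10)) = 834590490974144299014 / 764305034770297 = 1091959.95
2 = 2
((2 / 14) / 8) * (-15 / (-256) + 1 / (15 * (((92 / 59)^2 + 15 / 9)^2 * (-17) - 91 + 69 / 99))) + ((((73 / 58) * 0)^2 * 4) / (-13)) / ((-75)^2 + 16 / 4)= 4815753941571 / 4616553138411520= 0.00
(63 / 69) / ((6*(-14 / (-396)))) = 4.30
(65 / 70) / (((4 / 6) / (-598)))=-11661 / 14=-832.93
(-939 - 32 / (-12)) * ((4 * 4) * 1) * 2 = -89888 / 3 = -29962.67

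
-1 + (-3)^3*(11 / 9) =-34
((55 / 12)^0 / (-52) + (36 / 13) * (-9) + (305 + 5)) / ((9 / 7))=11529 / 52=221.71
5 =5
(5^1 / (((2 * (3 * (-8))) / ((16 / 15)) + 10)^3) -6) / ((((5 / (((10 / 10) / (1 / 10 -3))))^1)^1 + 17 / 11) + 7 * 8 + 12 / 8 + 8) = -565961 / 4956350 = -0.11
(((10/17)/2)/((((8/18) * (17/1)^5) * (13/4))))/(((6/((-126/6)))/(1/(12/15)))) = -1575/2510307176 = -0.00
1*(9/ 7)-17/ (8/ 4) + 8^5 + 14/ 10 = 2293353/ 70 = 32762.19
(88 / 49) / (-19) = -88 / 931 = -0.09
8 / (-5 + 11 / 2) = 16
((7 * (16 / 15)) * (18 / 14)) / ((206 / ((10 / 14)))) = 24 / 721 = 0.03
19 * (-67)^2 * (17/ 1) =1449947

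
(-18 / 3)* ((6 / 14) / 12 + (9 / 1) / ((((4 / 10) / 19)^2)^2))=-15394168137 / 56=-274895859.59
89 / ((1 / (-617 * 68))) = -3734084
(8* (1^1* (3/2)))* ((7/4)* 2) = 42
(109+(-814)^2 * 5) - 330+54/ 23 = 76193511/ 23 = 3312761.35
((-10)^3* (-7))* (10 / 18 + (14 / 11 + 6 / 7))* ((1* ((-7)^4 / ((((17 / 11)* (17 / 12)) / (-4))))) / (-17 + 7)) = 7149217600 / 867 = 8245925.72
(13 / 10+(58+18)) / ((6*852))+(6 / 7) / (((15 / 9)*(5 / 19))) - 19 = -30471137 / 1789200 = -17.03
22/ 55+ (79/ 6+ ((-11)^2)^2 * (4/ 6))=293227/ 30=9774.23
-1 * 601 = -601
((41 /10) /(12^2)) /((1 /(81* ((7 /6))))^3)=30755781 /1280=24027.95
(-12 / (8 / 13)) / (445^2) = -39 / 396050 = -0.00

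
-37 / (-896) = 37 / 896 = 0.04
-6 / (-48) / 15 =1 / 120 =0.01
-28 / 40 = -7 / 10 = -0.70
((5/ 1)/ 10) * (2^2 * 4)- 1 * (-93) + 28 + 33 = 162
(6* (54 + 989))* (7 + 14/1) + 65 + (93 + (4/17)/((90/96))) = 33551944/255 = 131576.25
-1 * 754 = -754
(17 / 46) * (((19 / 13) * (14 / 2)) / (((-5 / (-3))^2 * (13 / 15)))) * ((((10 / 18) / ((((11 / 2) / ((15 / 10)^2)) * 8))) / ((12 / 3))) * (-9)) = -549423 / 5472896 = -0.10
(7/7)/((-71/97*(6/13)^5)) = -65.23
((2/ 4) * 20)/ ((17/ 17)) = 10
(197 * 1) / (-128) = -1.54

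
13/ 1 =13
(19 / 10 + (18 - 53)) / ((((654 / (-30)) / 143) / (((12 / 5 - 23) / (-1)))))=4875299 / 1090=4472.75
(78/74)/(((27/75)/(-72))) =-7800/37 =-210.81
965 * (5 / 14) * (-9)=-43425 / 14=-3101.79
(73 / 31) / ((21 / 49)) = 511 / 93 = 5.49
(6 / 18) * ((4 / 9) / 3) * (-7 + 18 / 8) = -19 / 81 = -0.23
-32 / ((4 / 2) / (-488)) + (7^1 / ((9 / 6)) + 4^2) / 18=210847 / 27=7809.15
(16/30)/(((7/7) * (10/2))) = 8/75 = 0.11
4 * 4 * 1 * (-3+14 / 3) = 80 / 3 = 26.67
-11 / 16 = -0.69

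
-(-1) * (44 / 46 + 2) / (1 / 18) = 1224 / 23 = 53.22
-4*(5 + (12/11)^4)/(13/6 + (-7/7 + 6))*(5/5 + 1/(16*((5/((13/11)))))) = -251667939/69251930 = -3.63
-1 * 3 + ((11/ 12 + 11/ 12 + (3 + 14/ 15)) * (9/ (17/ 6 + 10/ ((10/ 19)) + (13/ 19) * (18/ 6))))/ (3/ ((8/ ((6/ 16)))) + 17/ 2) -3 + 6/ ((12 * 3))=-252158453/ 45174570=-5.58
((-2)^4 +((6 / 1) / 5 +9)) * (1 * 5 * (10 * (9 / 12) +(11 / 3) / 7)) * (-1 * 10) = -220735 / 21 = -10511.19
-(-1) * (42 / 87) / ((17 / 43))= 602 / 493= 1.22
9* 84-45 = 711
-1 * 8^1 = -8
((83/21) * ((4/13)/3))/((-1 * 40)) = -83/8190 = -0.01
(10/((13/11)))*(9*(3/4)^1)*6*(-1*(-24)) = 106920/13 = 8224.62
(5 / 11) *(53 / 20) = 53 / 44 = 1.20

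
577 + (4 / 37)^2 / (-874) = 345191973 / 598253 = 577.00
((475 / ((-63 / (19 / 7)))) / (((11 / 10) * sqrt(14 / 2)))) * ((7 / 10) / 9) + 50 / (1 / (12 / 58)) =300 / 29 - 9025 * sqrt(7) / 43659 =9.80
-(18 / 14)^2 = -81 / 49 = -1.65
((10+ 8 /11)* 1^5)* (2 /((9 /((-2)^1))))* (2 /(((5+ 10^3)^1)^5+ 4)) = -944 /101499874059684771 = -0.00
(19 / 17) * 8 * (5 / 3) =14.90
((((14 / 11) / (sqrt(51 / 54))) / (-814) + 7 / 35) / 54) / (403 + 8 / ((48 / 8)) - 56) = 1 / 94050 - 7 * sqrt(34) / 477203430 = 0.00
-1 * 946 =-946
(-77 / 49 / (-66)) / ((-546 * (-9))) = 1 / 206388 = 0.00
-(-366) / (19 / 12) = 4392 / 19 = 231.16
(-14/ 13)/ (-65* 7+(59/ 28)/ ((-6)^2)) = 14112/ 5961553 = 0.00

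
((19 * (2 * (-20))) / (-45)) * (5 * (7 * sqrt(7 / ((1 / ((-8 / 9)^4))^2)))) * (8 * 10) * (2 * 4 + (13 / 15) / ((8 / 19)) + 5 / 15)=811677.01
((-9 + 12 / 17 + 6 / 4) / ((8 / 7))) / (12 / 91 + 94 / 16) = -147147 / 148682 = -0.99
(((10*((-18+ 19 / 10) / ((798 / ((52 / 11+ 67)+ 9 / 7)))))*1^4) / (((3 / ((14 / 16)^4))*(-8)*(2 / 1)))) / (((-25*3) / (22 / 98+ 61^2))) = -152818141 / 17121280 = -8.93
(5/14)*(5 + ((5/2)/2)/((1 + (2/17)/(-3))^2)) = 305125/134456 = 2.27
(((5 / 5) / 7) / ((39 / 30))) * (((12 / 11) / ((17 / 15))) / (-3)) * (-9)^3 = 437400 / 17017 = 25.70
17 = 17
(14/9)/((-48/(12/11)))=-7/198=-0.04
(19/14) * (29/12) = 551/168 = 3.28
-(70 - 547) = 477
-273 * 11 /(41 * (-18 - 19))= 1.98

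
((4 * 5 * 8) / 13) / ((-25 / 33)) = -1056 / 65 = -16.25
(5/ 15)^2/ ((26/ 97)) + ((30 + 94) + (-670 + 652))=24901/ 234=106.41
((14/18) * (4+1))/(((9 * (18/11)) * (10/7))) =539/2916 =0.18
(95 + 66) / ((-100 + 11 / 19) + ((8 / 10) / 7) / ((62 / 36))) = -3319015 / 2048197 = -1.62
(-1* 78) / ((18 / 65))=-845 / 3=-281.67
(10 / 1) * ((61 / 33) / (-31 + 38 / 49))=-29890 / 48873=-0.61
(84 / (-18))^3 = -2744 / 27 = -101.63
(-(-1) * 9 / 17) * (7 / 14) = 9 / 34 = 0.26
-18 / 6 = -3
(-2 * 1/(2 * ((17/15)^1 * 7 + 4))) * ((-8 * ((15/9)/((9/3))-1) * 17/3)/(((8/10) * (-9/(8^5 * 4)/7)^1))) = 3119513600/14499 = 215153.71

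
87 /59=1.47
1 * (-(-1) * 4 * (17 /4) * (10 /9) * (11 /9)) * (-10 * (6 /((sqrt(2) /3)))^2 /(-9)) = 37400 /9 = 4155.56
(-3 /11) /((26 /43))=-129 /286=-0.45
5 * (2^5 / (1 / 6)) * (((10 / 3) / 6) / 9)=1600 / 27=59.26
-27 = -27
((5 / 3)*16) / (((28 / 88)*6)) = 13.97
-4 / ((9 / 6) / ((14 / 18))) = -56 / 27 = -2.07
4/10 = 2/5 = 0.40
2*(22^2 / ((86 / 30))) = 337.67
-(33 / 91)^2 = -1089 / 8281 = -0.13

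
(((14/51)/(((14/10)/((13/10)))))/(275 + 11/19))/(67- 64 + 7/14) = 247/934626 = 0.00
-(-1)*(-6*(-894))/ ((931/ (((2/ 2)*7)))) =40.33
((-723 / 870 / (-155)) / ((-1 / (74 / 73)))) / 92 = -8917 / 150942100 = -0.00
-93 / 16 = -5.81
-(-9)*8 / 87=24 / 29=0.83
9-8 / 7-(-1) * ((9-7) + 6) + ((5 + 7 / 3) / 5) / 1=1819 / 105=17.32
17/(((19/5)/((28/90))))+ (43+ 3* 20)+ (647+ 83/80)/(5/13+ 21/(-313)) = 1995651943/930240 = 2145.31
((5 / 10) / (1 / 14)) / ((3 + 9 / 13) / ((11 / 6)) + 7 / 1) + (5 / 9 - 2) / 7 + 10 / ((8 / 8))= 858376 / 81207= 10.57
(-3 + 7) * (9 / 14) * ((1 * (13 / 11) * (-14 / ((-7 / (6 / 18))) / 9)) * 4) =208 / 231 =0.90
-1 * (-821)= 821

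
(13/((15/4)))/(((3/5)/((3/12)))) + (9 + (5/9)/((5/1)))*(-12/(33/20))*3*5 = -98257/99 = -992.49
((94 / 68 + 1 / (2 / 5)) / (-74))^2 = 1089 / 395641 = 0.00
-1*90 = -90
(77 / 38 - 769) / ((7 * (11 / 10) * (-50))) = 5829 / 2926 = 1.99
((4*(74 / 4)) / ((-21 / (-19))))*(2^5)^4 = 1474297856 / 21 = 70204659.81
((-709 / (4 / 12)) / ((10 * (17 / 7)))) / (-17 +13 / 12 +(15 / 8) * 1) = 178668 / 28645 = 6.24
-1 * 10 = -10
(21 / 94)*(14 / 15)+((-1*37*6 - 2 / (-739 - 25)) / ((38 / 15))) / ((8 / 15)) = -4478268353 / 27290080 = -164.10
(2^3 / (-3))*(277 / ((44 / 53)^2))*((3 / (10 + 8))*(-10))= 3890465 / 2178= 1786.26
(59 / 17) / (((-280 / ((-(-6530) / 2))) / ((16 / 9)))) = -77054 / 1071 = -71.95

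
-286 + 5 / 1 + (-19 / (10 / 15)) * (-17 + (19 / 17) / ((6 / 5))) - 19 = 10741 / 68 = 157.96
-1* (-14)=14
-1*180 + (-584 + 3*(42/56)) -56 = -3271/4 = -817.75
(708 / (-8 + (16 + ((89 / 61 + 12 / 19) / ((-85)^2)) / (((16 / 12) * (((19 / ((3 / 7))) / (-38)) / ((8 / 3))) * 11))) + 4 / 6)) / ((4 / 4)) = 11606052150 / 142069579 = 81.69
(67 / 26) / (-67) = -1 / 26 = -0.04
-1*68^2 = -4624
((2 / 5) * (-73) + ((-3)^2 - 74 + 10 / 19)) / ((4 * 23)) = -1.02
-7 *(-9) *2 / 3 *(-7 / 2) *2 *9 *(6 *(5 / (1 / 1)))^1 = -79380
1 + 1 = 2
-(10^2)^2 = -10000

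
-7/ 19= -0.37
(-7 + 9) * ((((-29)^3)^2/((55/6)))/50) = 3568939926/1375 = 2595592.67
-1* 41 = -41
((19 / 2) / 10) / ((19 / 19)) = 19 / 20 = 0.95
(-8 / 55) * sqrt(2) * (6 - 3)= -24 * sqrt(2) / 55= -0.62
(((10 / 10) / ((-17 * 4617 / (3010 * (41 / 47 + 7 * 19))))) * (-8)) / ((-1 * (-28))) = 5411120 / 3688983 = 1.47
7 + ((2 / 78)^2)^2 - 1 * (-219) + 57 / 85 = 44573067832 / 196642485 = 226.67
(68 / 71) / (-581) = -68 / 41251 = -0.00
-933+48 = -885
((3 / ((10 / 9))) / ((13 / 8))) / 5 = 108 / 325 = 0.33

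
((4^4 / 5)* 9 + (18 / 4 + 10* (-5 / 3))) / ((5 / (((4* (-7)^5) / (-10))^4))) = 8591392896796479371672 / 46875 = 183283048464991559.93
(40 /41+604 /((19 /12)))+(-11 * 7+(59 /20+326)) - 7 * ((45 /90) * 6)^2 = 8902401 /15580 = 571.40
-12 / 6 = -2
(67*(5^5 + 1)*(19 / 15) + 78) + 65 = 1327181 / 5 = 265436.20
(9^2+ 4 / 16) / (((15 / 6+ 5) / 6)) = 65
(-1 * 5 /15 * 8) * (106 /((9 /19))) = -16112 /27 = -596.74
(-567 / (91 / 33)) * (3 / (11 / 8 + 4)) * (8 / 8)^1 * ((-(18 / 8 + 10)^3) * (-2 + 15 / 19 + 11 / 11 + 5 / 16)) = 29246247261 / 1359488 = 21512.69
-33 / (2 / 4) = -66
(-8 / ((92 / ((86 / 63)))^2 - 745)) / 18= -7396 / 63188091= -0.00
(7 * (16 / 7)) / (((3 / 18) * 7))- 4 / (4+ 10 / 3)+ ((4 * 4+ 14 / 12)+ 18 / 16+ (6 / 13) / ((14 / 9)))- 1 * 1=738911 / 24024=30.76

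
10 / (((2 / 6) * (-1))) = -30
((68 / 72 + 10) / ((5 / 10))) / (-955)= -0.02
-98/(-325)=98/325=0.30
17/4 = 4.25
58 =58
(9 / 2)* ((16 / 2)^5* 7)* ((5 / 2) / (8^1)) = 322560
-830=-830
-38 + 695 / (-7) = -961 / 7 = -137.29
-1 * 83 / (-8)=83 / 8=10.38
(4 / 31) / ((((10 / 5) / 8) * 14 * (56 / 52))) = 52 / 1519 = 0.03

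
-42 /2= -21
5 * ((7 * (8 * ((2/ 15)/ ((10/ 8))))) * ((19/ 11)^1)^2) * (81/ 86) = 2183328/ 26015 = 83.93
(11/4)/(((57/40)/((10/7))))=1100/399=2.76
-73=-73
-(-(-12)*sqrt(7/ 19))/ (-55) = 0.13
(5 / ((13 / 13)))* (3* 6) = 90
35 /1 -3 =32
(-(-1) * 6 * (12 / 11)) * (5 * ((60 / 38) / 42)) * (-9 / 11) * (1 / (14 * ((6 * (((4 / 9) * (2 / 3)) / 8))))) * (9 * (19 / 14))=-164025 / 41503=-3.95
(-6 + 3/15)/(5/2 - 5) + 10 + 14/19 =13.06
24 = 24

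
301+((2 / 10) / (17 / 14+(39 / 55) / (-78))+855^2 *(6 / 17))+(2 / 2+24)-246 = 2035805949 / 7888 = 258088.99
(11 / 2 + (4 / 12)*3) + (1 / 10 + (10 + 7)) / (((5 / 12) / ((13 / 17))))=32201 / 850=37.88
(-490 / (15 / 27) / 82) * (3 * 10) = -13230 / 41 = -322.68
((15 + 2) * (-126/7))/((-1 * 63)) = 34/7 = 4.86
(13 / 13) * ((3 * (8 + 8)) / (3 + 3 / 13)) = 104 / 7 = 14.86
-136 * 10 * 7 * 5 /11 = -47600 /11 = -4327.27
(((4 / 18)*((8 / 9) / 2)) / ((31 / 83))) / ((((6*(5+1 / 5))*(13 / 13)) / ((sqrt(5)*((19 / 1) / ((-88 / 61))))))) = -480985*sqrt(5) / 4308876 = -0.25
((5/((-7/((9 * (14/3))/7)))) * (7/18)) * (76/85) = -76/51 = -1.49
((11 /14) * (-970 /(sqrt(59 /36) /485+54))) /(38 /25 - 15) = 60989373225000 /58250738737219 - 388121250 * sqrt(59) /58250738737219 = 1.05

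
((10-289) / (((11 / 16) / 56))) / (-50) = 124992 / 275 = 454.52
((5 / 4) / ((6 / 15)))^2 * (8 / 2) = 625 / 16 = 39.06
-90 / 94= -45 / 47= -0.96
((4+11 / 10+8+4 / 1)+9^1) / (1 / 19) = 4959 / 10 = 495.90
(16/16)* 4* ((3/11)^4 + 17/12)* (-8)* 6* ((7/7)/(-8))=499738/14641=34.13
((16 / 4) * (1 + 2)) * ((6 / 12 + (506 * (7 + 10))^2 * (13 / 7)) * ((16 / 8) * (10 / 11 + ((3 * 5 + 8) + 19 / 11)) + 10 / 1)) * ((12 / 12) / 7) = 7780067642484 / 539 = 14434262787.54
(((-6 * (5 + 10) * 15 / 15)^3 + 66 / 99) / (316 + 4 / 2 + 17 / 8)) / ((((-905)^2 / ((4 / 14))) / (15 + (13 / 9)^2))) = -0.01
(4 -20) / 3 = -16 / 3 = -5.33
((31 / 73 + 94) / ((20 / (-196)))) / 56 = -48251 / 2920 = -16.52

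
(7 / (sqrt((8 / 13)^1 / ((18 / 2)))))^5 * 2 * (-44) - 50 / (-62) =25 / 31 - 7592343759 * sqrt(26) / 32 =-1209797154.85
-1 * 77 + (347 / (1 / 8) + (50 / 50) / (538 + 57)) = 1605906 / 595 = 2699.00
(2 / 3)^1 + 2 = 8 / 3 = 2.67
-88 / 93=-0.95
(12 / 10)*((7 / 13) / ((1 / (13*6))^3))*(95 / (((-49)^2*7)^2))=4161456 / 40353607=0.10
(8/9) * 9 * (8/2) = 32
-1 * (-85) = 85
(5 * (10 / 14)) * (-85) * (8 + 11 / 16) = -295375 / 112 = -2637.28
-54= -54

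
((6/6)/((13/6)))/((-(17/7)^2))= -294/3757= -0.08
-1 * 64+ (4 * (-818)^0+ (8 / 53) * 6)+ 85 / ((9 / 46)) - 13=172841 / 477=362.35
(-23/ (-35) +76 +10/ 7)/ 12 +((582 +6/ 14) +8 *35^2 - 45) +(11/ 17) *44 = 24686327/ 2380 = 10372.41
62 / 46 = 31 / 23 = 1.35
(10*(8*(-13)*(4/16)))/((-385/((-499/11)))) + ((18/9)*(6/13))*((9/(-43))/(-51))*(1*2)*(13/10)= -94809448/3095785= -30.63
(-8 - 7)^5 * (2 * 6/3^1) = -3037500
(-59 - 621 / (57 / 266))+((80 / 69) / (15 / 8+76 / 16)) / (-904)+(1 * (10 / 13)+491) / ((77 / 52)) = -83523037357 / 31819557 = -2624.90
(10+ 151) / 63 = 23 / 9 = 2.56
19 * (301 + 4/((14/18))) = 40717/7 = 5816.71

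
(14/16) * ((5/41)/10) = 7/656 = 0.01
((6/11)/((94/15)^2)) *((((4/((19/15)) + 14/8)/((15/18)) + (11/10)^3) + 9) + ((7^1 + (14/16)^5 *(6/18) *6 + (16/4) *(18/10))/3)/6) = 35860638963/151283630080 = 0.24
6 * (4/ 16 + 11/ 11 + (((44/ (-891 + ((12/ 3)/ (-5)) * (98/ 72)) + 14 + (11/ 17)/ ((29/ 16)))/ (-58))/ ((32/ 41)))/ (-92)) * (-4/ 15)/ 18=-1058949754813/ 9504425998080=-0.11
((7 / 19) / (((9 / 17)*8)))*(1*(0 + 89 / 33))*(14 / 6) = 0.55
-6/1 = -6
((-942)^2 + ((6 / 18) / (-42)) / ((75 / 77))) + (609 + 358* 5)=1201180039 / 1350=889762.99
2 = 2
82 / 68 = 41 / 34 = 1.21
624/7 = 89.14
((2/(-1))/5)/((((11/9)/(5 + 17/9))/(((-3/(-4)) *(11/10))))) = -93/50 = -1.86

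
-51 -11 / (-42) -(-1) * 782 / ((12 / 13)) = 5575 / 7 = 796.43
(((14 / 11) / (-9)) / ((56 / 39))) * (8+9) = -221 / 132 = -1.67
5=5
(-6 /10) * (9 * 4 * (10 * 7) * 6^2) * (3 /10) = -81648 /5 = -16329.60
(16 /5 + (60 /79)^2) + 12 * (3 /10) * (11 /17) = 647854 /106097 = 6.11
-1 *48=-48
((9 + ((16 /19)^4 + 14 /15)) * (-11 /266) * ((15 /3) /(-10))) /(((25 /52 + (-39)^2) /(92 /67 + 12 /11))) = 481623715352 /1378167225441405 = 0.00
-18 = -18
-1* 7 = -7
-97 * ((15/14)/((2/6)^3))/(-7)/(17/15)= 589275/1666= 353.71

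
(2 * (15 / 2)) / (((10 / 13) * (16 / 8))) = 9.75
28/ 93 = 0.30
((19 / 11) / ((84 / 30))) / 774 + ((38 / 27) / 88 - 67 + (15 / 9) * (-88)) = -19099658 / 89397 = -213.65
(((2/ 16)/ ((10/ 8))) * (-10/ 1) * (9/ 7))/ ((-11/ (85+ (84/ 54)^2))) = 7081/ 693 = 10.22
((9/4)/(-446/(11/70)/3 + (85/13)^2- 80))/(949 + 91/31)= -119691/49793948200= -0.00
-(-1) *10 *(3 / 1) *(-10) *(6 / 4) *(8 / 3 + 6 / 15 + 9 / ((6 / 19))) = -14205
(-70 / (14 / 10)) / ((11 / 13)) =-650 / 11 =-59.09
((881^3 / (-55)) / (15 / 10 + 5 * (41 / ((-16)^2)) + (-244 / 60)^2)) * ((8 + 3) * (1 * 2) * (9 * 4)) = -567169281239040 / 1085101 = -522688008.99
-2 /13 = -0.15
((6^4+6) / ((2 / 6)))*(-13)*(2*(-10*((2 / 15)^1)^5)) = 722176 / 16875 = 42.80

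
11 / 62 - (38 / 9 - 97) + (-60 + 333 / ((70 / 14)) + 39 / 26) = 140972 / 1395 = 101.06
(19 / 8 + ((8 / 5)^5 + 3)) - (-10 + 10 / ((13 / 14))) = 4904747 / 325000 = 15.09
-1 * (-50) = 50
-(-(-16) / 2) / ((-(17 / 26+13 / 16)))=1664 / 305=5.46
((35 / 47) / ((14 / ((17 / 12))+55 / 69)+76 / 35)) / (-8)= -1436925 / 198374968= -0.01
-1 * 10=-10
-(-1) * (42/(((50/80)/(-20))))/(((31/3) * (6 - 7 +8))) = -576/31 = -18.58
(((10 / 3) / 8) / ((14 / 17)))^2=7225 / 28224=0.26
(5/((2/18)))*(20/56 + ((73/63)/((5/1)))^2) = 81533/4410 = 18.49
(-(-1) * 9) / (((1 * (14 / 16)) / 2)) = 144 / 7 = 20.57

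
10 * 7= 70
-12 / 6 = -2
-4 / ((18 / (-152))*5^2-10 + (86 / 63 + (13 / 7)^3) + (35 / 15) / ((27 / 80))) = -8446032 / 3638933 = -2.32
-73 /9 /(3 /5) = -365 /27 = -13.52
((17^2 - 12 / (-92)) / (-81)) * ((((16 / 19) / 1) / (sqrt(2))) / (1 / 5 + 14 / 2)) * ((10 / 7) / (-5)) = 1000 * sqrt(2) / 16767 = 0.08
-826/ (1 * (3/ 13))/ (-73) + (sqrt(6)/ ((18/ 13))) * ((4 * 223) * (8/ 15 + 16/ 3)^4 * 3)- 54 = -1088/ 219 + 347703369728 * sqrt(6)/ 151875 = 5607868.86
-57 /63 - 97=-2056 /21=-97.90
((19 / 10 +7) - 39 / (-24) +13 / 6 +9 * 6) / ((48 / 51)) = 136051 / 1920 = 70.86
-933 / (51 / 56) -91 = -18963 / 17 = -1115.47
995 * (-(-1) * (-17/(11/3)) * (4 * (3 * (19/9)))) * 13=-16712020/11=-1519274.55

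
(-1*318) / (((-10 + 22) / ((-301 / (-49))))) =-2279 / 14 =-162.79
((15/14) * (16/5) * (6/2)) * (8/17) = 576/119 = 4.84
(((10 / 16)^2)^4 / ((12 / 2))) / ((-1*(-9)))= 390625 / 905969664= 0.00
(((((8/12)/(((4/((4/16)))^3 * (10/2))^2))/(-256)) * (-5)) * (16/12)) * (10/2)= 1/4831838208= 0.00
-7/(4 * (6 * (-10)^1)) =7/240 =0.03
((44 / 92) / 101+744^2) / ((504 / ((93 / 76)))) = 5694541187 / 4237152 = 1343.95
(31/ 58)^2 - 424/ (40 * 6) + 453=22783649/ 50460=451.52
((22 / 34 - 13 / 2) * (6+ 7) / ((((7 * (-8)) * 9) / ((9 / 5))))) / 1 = 2587 / 9520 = 0.27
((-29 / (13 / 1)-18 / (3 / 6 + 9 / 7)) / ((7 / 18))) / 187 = -72018 / 425425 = -0.17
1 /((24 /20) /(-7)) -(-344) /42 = 33 /14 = 2.36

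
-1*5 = -5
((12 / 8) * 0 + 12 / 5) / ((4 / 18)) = 54 / 5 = 10.80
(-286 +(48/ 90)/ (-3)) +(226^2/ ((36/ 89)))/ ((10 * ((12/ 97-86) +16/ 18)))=-2903053657/ 6677460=-434.75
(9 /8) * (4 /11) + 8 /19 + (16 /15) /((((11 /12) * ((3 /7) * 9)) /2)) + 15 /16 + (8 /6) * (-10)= -4948831 /451440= -10.96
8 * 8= 64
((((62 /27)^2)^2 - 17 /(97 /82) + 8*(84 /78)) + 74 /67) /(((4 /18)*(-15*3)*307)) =-103956686698 /13784255720469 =-0.01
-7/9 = -0.78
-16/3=-5.33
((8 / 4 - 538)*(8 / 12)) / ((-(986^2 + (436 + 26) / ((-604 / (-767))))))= 323744 / 881341107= 0.00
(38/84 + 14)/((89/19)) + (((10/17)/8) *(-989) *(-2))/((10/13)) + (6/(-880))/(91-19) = 7163740603/37280320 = 192.16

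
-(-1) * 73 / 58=73 / 58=1.26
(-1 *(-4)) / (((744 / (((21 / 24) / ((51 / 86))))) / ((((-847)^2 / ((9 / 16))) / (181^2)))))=431880218 / 1398468807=0.31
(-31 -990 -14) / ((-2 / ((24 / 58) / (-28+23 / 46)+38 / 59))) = 6126579 / 18821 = 325.52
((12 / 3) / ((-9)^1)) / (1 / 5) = -20 / 9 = -2.22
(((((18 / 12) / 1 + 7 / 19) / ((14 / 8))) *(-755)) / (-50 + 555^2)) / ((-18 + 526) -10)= -10721 / 2039841615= -0.00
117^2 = 13689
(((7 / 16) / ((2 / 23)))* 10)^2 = 648025 / 256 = 2531.35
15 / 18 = 5 / 6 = 0.83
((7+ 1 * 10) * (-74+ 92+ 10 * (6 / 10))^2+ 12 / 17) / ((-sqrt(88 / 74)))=-83238 * sqrt(407) / 187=-8980.02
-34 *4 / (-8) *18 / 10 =153 / 5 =30.60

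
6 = 6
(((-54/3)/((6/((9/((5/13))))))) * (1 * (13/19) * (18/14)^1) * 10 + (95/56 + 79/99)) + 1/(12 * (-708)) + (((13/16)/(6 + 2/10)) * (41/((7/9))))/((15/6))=-26214170877/42813232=-612.29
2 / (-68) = -1 / 34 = -0.03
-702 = -702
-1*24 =-24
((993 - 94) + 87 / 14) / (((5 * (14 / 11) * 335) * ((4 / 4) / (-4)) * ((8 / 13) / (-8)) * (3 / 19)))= 34432541 / 246225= 139.84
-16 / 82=-8 / 41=-0.20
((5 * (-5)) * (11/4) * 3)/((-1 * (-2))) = -825/8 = -103.12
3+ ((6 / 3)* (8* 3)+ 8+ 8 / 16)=119 / 2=59.50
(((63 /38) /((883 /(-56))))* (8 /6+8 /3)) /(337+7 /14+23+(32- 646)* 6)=14112 /111516719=0.00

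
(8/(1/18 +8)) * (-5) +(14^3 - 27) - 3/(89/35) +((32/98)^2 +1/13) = 218403283057/80560753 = 2711.04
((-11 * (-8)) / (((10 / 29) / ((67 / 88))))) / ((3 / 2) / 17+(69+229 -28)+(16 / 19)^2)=11924191 / 16618835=0.72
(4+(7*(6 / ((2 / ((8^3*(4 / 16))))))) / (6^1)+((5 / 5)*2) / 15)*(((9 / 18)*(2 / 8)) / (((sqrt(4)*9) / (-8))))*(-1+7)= -6782 / 45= -150.71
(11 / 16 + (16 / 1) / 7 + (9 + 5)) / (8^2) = 1901 / 7168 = 0.27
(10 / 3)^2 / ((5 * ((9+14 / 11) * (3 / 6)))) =440 / 1017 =0.43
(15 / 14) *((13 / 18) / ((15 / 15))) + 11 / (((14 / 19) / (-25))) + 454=6851 / 84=81.56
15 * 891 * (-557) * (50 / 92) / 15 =-12407175 / 46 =-269721.20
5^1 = 5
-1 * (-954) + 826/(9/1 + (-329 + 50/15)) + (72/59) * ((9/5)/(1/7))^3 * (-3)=-892879143/140125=-6372.02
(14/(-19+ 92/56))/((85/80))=-3136/4131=-0.76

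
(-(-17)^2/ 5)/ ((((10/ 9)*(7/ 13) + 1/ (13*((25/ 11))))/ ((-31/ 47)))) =5241015/ 86903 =60.31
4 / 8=1 / 2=0.50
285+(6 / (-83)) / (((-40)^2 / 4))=4730997 / 16600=285.00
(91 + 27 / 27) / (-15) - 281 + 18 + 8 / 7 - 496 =-80219 / 105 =-763.99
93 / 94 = 0.99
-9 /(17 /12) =-108 /17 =-6.35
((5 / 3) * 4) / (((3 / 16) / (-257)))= -82240 / 9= -9137.78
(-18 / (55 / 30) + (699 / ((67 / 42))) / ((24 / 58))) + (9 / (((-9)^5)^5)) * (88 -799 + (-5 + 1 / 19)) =2343658146095345032912910589127 / 2233939004810891511233288166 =1049.11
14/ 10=7/ 5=1.40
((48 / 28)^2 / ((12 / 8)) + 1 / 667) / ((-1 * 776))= -64081 / 25362008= -0.00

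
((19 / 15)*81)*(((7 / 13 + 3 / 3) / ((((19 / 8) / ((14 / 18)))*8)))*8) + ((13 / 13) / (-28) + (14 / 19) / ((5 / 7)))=1821957 / 34580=52.69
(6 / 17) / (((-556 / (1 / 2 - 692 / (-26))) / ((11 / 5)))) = -4653 / 122876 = -0.04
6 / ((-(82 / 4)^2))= -24 / 1681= -0.01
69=69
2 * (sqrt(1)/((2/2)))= 2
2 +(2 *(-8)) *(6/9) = -26/3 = -8.67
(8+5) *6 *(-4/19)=-16.42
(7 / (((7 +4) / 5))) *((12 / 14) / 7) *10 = 300 / 77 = 3.90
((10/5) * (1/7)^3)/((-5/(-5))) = 2/343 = 0.01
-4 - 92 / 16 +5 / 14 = -263 / 28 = -9.39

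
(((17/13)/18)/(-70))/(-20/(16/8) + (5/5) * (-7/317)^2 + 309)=-1708313/492157738800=-0.00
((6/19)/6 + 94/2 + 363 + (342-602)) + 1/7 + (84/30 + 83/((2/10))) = 377717/665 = 568.00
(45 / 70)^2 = 81 / 196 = 0.41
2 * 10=20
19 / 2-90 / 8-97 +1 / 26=-5133 / 52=-98.71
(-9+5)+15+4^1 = 15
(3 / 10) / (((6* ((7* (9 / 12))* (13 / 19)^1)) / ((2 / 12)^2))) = 19 / 49140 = 0.00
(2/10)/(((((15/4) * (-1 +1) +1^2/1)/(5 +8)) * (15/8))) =104/75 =1.39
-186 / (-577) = 186 / 577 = 0.32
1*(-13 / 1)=-13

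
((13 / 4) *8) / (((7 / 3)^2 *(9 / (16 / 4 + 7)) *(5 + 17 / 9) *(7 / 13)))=16731 / 10633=1.57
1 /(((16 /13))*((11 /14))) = 91 /88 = 1.03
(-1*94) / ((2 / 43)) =-2021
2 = 2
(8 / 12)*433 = 866 / 3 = 288.67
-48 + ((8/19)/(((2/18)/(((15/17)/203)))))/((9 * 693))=-727029032/15146439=-48.00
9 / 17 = 0.53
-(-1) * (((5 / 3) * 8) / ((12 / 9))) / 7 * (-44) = -440 / 7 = -62.86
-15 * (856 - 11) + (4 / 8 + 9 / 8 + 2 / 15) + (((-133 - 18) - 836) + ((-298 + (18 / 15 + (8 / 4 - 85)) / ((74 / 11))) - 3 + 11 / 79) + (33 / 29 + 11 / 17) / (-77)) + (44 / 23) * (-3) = -389188244063167 / 27840873480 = -13979.02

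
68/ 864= 17/ 216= 0.08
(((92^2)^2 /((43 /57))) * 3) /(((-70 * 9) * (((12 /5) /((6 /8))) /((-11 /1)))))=1554465.62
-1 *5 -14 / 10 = -32 / 5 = -6.40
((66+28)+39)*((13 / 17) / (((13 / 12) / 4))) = 6384 / 17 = 375.53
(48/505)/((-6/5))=-8/101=-0.08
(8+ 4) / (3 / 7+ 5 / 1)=42 / 19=2.21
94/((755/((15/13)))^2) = 846/3853369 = 0.00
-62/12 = -31/6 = -5.17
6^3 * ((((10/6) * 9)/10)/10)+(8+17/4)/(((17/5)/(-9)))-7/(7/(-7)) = 2371/340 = 6.97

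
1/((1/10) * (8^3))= 5/256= 0.02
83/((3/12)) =332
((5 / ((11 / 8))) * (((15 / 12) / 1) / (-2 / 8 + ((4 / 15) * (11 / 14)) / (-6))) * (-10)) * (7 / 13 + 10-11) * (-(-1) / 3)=-24.54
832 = 832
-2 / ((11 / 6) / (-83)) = 996 / 11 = 90.55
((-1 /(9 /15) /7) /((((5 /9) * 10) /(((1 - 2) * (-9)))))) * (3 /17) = -81 /1190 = -0.07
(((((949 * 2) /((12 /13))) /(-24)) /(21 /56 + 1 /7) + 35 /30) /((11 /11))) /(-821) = 42875 /214281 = 0.20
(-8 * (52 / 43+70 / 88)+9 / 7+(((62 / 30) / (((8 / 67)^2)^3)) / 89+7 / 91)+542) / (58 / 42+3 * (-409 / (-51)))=2186963616066107269 / 6514572528189440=335.70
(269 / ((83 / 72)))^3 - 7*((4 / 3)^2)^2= 588489328684288 / 46314747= 12706305.59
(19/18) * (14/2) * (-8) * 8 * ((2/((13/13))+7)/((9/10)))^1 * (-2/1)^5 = 1361920/9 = 151324.44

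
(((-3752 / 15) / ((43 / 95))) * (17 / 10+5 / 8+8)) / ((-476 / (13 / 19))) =359723 / 43860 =8.20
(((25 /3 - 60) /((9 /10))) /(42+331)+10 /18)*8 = 32360 /10071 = 3.21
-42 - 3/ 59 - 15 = -3366/ 59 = -57.05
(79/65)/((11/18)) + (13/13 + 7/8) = 3.86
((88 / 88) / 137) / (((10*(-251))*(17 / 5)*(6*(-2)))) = 1 / 14029896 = 0.00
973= 973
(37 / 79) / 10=37 / 790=0.05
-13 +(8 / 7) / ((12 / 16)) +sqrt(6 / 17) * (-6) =-241 / 21 - 6 * sqrt(102) / 17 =-15.04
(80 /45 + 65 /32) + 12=4553 /288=15.81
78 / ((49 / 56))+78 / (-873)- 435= -704693 / 2037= -345.95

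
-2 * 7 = -14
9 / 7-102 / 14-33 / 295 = -1803 / 295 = -6.11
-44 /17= -2.59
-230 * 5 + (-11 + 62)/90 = -34483/30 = -1149.43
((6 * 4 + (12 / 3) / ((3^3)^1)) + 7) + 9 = 1084 / 27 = 40.15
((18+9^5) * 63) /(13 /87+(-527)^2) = 323746227 /24162436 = 13.40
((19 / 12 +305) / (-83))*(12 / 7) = -3679 / 581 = -6.33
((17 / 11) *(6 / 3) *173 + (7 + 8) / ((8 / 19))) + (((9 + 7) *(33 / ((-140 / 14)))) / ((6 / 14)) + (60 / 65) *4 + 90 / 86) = 111147133 / 245960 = 451.89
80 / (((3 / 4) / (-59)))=-18880 / 3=-6293.33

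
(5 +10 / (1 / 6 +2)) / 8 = 125 / 104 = 1.20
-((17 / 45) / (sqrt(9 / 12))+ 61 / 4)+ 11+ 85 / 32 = -2.03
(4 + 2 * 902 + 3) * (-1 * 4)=-7244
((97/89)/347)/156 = 97/4817748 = 0.00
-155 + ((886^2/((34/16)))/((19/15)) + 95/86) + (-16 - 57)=8094856021/27778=291412.49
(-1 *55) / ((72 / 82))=-2255 / 36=-62.64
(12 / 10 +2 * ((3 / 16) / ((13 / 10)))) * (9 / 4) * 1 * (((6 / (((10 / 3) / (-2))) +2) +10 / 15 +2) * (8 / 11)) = 9288 / 3575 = 2.60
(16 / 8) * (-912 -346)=-2516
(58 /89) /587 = 0.00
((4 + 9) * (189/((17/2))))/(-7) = -702/17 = -41.29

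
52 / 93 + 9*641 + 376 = 571537 / 93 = 6145.56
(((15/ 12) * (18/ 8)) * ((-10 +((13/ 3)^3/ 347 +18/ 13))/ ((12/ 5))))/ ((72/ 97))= -2475359975/ 187080192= -13.23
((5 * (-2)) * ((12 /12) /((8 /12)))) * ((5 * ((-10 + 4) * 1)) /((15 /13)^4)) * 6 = 114244 /75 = 1523.25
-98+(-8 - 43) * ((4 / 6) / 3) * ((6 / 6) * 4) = -430 / 3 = -143.33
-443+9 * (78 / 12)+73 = -623 / 2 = -311.50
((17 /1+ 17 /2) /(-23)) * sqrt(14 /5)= -51 * sqrt(70) /230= -1.86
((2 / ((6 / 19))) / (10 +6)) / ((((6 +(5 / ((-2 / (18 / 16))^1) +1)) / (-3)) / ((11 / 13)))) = -0.24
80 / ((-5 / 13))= -208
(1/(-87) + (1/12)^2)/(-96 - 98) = 19/810144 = 0.00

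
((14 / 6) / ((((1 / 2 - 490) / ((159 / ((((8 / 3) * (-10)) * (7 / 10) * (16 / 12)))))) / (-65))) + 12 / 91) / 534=-877829 / 253725472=-0.00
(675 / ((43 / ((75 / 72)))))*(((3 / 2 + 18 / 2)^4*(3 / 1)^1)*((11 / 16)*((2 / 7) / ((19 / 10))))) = 25786096875 / 418304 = 61644.39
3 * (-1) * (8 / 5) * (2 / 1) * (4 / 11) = -192 / 55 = -3.49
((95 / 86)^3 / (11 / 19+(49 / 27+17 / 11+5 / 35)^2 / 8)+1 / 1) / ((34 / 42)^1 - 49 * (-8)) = 3796338771517278 / 910427204001973457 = 0.00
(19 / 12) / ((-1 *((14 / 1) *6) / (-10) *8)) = 95 / 4032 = 0.02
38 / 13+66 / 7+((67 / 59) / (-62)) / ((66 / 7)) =271322393 / 21969948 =12.35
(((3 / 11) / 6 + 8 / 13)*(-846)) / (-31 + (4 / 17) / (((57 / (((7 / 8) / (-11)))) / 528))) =25822881 / 1439867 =17.93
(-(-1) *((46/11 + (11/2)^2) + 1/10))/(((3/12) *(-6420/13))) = -923/3300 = -0.28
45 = 45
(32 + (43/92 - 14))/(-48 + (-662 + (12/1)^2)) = -1699/52072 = -0.03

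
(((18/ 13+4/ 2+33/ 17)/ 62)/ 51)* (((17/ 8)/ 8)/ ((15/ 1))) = 1177/ 39461760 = 0.00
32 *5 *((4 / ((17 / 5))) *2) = 6400 / 17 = 376.47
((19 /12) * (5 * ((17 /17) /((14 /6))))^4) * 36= 2885625 /2401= 1201.84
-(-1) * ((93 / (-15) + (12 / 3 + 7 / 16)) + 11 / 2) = 299 / 80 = 3.74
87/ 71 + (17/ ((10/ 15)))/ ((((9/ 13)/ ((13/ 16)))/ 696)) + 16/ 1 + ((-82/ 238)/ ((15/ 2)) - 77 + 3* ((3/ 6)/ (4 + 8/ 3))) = 21057937217/ 1013880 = 20769.65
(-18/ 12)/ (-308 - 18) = 3/ 652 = 0.00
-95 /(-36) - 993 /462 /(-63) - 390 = -835077 /2156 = -387.33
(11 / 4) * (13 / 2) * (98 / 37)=7007 / 148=47.34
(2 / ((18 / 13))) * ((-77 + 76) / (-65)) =1 / 45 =0.02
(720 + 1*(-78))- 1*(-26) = 668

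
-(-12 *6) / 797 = 72 / 797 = 0.09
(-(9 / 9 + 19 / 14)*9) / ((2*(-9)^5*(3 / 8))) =22 / 45927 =0.00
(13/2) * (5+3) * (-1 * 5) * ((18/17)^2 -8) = 516880/289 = 1788.51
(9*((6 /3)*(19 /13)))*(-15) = -5130 /13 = -394.62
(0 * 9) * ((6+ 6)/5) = 0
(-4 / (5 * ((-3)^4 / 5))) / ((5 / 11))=-44 / 405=-0.11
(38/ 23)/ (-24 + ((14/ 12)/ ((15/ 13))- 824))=-3420/ 1753267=-0.00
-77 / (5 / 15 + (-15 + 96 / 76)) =4389 / 764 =5.74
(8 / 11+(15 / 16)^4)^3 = 1263785953496597747 / 374643194001883136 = 3.37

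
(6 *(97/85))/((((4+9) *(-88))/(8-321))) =91083/48620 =1.87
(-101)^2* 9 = 91809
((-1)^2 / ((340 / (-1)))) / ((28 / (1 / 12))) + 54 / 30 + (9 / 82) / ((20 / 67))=10153039 / 4683840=2.17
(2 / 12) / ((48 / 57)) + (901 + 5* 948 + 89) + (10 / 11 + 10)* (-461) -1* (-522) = 1291601 / 1056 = 1223.11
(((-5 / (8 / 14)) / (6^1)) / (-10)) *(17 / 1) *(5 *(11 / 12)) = 11.36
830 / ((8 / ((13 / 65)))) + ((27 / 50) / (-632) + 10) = 971673 / 31600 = 30.75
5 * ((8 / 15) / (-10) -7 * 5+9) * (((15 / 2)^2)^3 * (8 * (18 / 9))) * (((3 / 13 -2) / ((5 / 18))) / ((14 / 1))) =30715048125 / 182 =168764000.69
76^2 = 5776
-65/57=-1.14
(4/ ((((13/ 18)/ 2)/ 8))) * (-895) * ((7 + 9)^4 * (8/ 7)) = -540561899520/ 91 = -5940240654.07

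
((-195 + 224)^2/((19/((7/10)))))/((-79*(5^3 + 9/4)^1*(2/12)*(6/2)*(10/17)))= -200158/19100225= -0.01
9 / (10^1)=9 / 10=0.90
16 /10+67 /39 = 647 /195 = 3.32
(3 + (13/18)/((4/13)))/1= 385/72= 5.35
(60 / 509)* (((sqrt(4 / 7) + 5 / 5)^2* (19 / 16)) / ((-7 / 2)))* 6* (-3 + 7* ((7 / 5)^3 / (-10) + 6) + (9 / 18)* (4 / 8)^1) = -175540563 / 12470500 - 15958233* sqrt(7) / 3117625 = -27.62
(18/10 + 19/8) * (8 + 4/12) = 835/24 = 34.79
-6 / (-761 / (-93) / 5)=-3.67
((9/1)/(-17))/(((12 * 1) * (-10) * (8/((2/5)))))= 3/13600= 0.00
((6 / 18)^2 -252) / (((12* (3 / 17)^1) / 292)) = -34732.68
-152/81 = -1.88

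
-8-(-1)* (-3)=-11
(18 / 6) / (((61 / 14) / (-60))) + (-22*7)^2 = 1444156 / 61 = 23674.69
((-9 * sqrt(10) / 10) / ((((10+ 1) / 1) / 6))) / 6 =-0.26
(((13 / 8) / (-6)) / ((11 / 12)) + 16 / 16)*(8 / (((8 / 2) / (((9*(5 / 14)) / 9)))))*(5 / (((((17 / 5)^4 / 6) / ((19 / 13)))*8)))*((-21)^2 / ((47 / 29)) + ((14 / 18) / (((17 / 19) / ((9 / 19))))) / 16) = 1247419171875 / 222088352512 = 5.62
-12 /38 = -6 /19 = -0.32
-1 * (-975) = 975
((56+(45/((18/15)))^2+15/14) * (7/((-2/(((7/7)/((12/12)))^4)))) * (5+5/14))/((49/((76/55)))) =-11677305/15092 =-773.74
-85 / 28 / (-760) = 17 / 4256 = 0.00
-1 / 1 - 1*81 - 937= -1019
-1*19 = -19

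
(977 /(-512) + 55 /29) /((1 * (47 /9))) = -1557 /697856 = -0.00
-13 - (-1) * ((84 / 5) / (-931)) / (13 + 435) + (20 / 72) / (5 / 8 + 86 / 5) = -6205767331 / 477938160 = -12.98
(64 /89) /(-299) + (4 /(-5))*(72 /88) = -961516 /1463605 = -0.66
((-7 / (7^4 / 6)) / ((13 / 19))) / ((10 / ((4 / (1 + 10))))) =-228 / 245245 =-0.00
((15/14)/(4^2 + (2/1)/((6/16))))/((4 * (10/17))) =153/7168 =0.02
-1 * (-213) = 213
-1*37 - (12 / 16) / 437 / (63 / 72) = -113189 / 3059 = -37.00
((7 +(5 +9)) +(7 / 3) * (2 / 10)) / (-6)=-161 / 45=-3.58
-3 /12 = -1 /4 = -0.25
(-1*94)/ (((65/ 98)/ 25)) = -46060/ 13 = -3543.08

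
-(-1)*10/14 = 0.71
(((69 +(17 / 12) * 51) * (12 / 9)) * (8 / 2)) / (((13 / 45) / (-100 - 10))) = -3729000 / 13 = -286846.15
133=133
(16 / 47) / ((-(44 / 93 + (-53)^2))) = -1488 / 12280207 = -0.00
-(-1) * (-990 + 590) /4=-100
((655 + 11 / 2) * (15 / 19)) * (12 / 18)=6605 / 19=347.63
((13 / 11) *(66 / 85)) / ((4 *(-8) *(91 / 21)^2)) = -27 / 17680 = -0.00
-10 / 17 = -0.59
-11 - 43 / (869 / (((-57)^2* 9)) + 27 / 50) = -72030677 / 832957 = -86.48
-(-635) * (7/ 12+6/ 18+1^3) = 14605/ 12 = 1217.08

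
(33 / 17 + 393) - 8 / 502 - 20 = 1599806 / 4267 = 374.93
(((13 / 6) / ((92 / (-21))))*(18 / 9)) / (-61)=91 / 5612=0.02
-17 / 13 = -1.31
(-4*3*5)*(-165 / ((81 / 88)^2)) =8518400 / 729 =11685.05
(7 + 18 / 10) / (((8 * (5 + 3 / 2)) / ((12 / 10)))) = 66 / 325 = 0.20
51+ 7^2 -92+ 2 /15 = 122 /15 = 8.13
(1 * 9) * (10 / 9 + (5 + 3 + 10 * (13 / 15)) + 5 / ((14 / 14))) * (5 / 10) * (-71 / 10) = -2911 / 4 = -727.75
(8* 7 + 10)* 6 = 396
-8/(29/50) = -400/29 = -13.79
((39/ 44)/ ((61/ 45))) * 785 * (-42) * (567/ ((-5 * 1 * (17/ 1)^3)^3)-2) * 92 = 143473439965836958614/ 36169302331585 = 3966718.48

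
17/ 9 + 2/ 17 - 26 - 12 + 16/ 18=-5371/ 153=-35.10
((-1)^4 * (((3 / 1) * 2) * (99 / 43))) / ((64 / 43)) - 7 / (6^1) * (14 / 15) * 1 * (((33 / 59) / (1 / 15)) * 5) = -68717 / 1888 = -36.40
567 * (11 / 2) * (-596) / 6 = -309771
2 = 2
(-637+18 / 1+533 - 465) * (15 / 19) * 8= -3480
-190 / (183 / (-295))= 56050 / 183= 306.28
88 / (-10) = -44 / 5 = -8.80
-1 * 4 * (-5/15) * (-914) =-3656/3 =-1218.67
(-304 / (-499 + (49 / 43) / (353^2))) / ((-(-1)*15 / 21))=712638871 / 835542270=0.85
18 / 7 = 2.57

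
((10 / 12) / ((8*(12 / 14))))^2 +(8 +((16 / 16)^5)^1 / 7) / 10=2406779 / 2903040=0.83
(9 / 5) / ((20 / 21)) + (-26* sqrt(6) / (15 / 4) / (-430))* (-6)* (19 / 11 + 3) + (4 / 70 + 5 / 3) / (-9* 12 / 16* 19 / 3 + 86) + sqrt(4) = 1427717 / 363300 -5408* sqrt(6) / 11825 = 2.81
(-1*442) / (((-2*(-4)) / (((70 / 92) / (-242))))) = 7735 / 44528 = 0.17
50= 50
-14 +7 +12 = 5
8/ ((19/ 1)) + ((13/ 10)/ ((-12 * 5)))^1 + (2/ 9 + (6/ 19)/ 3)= 0.73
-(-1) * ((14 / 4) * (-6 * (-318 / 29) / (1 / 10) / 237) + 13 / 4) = 118823 / 9164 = 12.97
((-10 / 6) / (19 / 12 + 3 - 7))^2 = 400 / 841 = 0.48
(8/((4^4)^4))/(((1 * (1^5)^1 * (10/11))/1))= 11/5368709120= 0.00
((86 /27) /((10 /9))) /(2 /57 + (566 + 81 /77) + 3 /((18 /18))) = 62909 /12510560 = 0.01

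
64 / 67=0.96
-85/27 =-3.15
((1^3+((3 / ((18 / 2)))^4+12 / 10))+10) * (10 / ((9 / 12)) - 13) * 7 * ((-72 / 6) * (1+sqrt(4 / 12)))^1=-138488 / 405 - 138488 * sqrt(3) / 1215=-539.37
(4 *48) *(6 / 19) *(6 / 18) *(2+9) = 4224 / 19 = 222.32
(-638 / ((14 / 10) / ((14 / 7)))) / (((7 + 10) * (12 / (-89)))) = 141955 / 357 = 397.63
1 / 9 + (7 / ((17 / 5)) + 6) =1250 / 153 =8.17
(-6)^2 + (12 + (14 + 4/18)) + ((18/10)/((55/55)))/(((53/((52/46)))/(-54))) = 3299476/54855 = 60.15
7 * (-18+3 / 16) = -124.69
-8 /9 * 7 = -56 /9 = -6.22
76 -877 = -801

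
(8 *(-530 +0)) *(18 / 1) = -76320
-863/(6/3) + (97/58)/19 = -237708/551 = -431.41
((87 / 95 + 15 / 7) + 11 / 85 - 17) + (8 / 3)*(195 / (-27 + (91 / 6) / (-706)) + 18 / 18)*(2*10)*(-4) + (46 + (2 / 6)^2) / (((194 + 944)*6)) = 1312.38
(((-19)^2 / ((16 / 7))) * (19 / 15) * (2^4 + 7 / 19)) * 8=785897 / 30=26196.57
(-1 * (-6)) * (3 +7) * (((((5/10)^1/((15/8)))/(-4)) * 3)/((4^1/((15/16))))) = -45/16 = -2.81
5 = 5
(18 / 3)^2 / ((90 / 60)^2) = 16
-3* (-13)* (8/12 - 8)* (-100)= 28600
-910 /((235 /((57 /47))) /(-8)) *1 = 82992 /2209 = 37.57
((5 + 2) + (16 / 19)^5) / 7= 18381269 / 17332693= 1.06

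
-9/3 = -3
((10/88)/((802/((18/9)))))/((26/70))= 175/229372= 0.00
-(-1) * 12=12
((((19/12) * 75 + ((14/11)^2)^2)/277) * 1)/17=0.03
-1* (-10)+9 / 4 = 49 / 4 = 12.25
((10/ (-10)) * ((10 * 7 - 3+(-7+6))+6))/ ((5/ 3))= -216/ 5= -43.20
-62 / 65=-0.95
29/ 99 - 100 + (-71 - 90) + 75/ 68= -1747655/ 6732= -259.60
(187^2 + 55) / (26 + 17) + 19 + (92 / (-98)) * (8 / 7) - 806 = 389945 / 14749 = 26.44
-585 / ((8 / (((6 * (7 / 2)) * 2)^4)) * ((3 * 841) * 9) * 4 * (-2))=1252.60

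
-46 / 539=-0.09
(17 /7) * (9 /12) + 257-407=-4149 /28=-148.18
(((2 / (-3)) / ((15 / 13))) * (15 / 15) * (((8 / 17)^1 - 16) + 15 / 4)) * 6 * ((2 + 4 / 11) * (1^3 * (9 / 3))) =289.56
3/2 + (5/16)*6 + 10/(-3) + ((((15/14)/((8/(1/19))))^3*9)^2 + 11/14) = 230492349566251901651/278580681486800781312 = 0.83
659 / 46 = 14.33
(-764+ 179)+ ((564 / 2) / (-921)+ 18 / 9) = -583.31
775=775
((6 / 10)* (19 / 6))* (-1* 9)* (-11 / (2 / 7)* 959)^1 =12627153 / 20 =631357.65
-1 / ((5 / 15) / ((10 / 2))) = -15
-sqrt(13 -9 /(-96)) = -sqrt(838) /8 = -3.62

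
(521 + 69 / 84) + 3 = 14695 / 28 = 524.82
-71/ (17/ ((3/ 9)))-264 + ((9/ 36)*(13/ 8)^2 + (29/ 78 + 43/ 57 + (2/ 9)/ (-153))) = -22952407505/ 87070464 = -263.61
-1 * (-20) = 20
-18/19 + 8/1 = 134/19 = 7.05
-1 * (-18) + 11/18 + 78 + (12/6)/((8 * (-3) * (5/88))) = 95.14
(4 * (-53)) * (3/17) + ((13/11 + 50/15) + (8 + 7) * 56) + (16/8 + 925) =972832/561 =1734.10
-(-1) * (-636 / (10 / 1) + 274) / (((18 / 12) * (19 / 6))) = 4208 / 95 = 44.29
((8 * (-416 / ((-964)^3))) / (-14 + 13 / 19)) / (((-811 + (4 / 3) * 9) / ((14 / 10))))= 6916 / 14147784387935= 0.00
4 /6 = 2 /3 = 0.67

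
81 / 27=3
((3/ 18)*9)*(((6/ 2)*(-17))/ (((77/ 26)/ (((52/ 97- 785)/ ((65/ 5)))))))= 11642229/ 7469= 1558.74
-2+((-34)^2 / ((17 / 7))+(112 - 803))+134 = -83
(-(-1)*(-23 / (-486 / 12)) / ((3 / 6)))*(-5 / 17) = -460 / 1377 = -0.33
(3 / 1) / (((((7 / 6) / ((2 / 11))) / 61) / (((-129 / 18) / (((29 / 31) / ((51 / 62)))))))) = -401319 / 2233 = -179.72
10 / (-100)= -1 / 10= -0.10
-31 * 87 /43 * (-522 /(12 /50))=136418.02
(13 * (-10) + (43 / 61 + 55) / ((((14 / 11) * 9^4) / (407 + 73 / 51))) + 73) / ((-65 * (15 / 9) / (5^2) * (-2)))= -6.26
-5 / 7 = -0.71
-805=-805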